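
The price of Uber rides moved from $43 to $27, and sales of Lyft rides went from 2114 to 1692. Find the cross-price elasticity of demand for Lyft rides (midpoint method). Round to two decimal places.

0.49

ΔQ_x = 1692 − 2114 = -422; ΔP_y = 27 − 43 = -16.
Midpoints: P̄_y = 35.00, Q̄_x = 1903.0.
ε_xy = (ΔQ_x/ΔP_y)(P̄_y/Q̄_x) = (-422/-16)(35.00/1903.0).
ε_xy > 0, so the goods are substitutes.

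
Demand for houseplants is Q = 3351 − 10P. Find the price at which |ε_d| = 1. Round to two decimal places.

For linear demand Q = a − bP, ε = −bP/(a − bP). |ε| = 1 when bP = a − bP, i.e. P = a/(2b).
P = 3351/(2·10) = 3351/20 = 167.5500.

167.55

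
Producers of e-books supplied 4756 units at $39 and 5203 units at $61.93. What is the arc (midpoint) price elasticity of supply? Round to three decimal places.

ΔQ = 5203 − 4756 = 447; ΔP = 61.93 − 39 = 22.93.
Midpoints: P̄ = 50.47, Q̄ = 4979.5.
ε_s = (ΔQ/ΔP)(P̄/Q̄) = (447/22.93)(50.47/4979.5).

0.198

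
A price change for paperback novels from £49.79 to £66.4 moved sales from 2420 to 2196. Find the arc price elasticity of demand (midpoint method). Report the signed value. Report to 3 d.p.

ΔQ = 2196 − 2420 = -224; ΔP = 66.4 − 49.79 = 16.61.
Midpoints: P̄ = 58.09, Q̄ = 2308.0.
ε = (ΔQ/ΔP)(P̄/Q̄) = (-224/16.61)(58.09/2308.0).

-0.339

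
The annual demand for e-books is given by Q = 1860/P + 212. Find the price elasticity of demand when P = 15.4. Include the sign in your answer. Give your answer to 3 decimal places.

At P = 15.4, Q = 332.779.
dQ/dP = −1860/P² = -7.843.
ε = (dQ/dP)(P/Q) = (-7.843)(15.4/332.779).

-0.363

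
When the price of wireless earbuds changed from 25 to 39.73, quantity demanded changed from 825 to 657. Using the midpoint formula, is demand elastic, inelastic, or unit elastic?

inelastic

Arc ε ≈ -0.498.
|ε| = 0.50 < 1.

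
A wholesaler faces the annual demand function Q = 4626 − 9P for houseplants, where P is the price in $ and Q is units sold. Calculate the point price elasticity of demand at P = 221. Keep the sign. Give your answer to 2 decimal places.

At P = 221, Q = 2637.
dQ/dP = −9.
ε = (dQ/dP)(P/Q) = (-9)(221/2637).

-0.75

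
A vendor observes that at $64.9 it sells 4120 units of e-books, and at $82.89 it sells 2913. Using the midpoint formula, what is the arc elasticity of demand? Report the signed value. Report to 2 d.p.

ΔQ = 2913 − 4120 = -1207; ΔP = 82.89 − 64.9 = 17.99.
Midpoints: P̄ = 73.90, Q̄ = 3516.5.
ε = (ΔQ/ΔP)(P̄/Q̄) = (-1207/17.99)(73.90/3516.5).

-1.41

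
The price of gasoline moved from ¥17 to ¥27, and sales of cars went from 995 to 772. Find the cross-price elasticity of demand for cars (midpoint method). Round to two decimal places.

ΔQ_x = 772 − 995 = -223; ΔP_y = 27 − 17 = 10.
Midpoints: P̄_y = 22.00, Q̄_x = 883.5.
ε_xy = (ΔQ_x/ΔP_y)(P̄_y/Q̄_x) = (-223/10)(22.00/883.5).

-0.56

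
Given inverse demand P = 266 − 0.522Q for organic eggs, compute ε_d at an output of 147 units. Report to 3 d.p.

-2.467

At Q = 147, P = 266 − 0.522(147) = 189.27.
dP/dQ = −0.522, so dQ/dP = 1/(−0.522) = -1.916.
ε = (dQ/dP)(P/Q) = (-1.916)(189.27/147).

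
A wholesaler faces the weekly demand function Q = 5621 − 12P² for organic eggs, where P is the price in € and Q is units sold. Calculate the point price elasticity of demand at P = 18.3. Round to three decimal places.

-5.016

At P = 18.3, Q = 1602.320.
dQ/dP = −24P = -439.200.
ε = (dQ/dP)(P/Q) = (-439.200)(18.3/1602.320).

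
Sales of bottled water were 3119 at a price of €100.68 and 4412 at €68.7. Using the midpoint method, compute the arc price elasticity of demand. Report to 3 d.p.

ΔQ = 4412 − 3119 = 1293; ΔP = 68.7 − 100.68 = -31.98.
Midpoints: P̄ = 84.69, Q̄ = 3765.5.
ε = (ΔQ/ΔP)(P̄/Q̄) = (1293/-31.98)(84.69/3765.5).

-0.909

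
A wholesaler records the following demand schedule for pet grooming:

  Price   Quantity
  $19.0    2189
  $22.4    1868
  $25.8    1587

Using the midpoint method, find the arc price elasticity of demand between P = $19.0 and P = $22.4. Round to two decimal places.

At P = 19.0, Q = 2189; at P = 22.4, Q = 1868.
ΔQ = -321, ΔP = 3.4. Midpoints: P̄ = 20.70, Q̄ = 2028.5.
ε = (ΔQ/ΔP)(P̄/Q̄) = (-321/3.4)(20.70/2028.5).

-0.96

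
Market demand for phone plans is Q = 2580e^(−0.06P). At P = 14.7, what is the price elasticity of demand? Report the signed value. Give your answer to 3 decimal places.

-0.882

At P = 14.7, Q = 1068.002.
dQ/dP = −0.06·2580e^(−0.06P) = −0.06Q = -64.080.
ε = (dQ/dP)(P/Q) = (-64.080)(14.7/1068.002).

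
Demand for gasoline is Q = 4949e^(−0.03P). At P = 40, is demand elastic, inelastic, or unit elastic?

elastic

Q = 1490.610, dQ/dP = -44.718.
ε = (dQ/dP)(P/Q) ≈ -1.200.
|ε| = 1.20 > 1.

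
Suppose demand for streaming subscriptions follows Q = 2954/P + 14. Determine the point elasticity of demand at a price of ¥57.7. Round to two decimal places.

-0.79

At P = 57.7, Q = 65.196.
dQ/dP = −2954/P² = -0.887.
ε = (dQ/dP)(P/Q) = (-0.887)(57.7/65.196).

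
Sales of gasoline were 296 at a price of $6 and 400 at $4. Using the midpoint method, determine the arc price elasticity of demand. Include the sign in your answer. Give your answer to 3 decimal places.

-0.747

ΔQ = 400 − 296 = 104; ΔP = 4 − 6 = -2.
Midpoints: P̄ = 5.00, Q̄ = 348.0.
ε = (ΔQ/ΔP)(P̄/Q̄) = (104/-2)(5.00/348.0).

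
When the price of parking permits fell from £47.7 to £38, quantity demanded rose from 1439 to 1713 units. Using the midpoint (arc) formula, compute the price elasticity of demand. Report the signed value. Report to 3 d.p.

-0.768

ΔQ = 1713 − 1439 = 274; ΔP = 38 − 47.7 = -9.7.
Midpoints: P̄ = 42.85, Q̄ = 1576.0.
ε = (ΔQ/ΔP)(P̄/Q̄) = (274/-9.7)(42.85/1576.0).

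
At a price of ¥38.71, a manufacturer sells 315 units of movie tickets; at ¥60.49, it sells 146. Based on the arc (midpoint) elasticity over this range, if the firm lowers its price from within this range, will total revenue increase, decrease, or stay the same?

increase

Arc ε = (-169/21.78)(49.60/230.5) ≈ -1.670.
|ε| = 1.67 > 1, so demand is elastic. A price cut therefore raises total revenue.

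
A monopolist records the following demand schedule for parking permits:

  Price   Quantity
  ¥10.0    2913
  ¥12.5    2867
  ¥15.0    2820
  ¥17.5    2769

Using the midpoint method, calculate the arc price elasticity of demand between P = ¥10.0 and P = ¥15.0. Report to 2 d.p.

-0.08

At P = 10.0, Q = 2913; at P = 15.0, Q = 2820.
ΔQ = -93, ΔP = 5.0. Midpoints: P̄ = 12.50, Q̄ = 2866.5.
ε = (ΔQ/ΔP)(P̄/Q̄) = (-93/5.0)(12.50/2866.5).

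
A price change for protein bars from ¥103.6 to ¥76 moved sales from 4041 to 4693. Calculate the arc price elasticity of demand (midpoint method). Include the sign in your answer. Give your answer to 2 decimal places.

ΔQ = 4693 − 4041 = 652; ΔP = 76 − 103.6 = -27.6.
Midpoints: P̄ = 89.80, Q̄ = 4367.0.
ε = (ΔQ/ΔP)(P̄/Q̄) = (652/-27.6)(89.80/4367.0).

-0.49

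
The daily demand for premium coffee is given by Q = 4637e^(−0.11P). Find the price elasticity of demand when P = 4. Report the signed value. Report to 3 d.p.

At P = 4, Q = 2986.397.
dQ/dP = −0.11·4637e^(−0.11P) = −0.11Q = -328.504.
ε = (dQ/dP)(P/Q) = (-328.504)(4/2986.397).

-0.440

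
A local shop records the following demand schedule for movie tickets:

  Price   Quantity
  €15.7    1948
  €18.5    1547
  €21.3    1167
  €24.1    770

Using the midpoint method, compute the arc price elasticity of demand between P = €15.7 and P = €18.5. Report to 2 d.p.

At P = 15.7, Q = 1948; at P = 18.5, Q = 1547.
ΔQ = -401, ΔP = 2.8. Midpoints: P̄ = 17.10, Q̄ = 1747.5.
ε = (ΔQ/ΔP)(P̄/Q̄) = (-401/2.8)(17.10/1747.5).

-1.40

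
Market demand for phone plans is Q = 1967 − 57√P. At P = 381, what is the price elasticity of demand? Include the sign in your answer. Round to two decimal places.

-0.65

At P = 381, Q = 854.404.
dQ/dP = −57/(2√P) = -1.460.
ε = (dQ/dP)(P/Q) = (-1.460)(381/854.404).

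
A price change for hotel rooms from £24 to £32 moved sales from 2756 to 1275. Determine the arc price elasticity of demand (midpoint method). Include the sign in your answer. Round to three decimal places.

-2.572

ΔQ = 1275 − 2756 = -1481; ΔP = 32 − 24 = 8.
Midpoints: P̄ = 28.00, Q̄ = 2015.5.
ε = (ΔQ/ΔP)(P̄/Q̄) = (-1481/8)(28.00/2015.5).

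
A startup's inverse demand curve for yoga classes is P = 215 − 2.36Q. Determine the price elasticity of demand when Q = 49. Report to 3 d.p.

At Q = 49, P = 215 − 2.36(49) = 99.36.
dP/dQ = −2.36, so dQ/dP = 1/(−2.36) = -0.424.
ε = (dQ/dP)(P/Q) = (-0.424)(99.36/49).

-0.859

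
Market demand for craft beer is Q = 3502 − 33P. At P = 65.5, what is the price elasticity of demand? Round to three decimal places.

-1.612

At P = 65.5, Q = 1340.500.
dQ/dP = −33.
ε = (dQ/dP)(P/Q) = (-33)(65.5/1340.500).
|ε| > 1, so demand is elastic at this price.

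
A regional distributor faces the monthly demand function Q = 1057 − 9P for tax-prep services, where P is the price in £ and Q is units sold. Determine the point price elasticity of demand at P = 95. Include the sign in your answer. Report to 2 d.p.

-4.23

At P = 95, Q = 202.
dQ/dP = −9.
ε = (dQ/dP)(P/Q) = (-9)(95/202).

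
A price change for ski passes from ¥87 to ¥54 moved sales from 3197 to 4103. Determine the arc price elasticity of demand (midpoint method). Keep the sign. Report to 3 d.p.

-0.530

ΔQ = 4103 − 3197 = 906; ΔP = 54 − 87 = -33.
Midpoints: P̄ = 70.50, Q̄ = 3650.0.
ε = (ΔQ/ΔP)(P̄/Q̄) = (906/-33)(70.50/3650.0).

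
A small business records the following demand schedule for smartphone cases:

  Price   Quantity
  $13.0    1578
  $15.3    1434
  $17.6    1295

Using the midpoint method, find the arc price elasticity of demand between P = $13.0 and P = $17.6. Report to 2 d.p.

At P = 13.0, Q = 1578; at P = 17.6, Q = 1295.
ΔQ = -283, ΔP = 4.6. Midpoints: P̄ = 15.30, Q̄ = 1436.5.
ε = (ΔQ/ΔP)(P̄/Q̄) = (-283/4.6)(15.30/1436.5).

-0.66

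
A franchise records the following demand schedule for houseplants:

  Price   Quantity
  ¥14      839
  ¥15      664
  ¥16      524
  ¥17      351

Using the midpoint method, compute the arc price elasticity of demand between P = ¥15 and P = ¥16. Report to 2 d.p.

At P = 15, Q = 664; at P = 16, Q = 524.
ΔQ = -140, ΔP = 1. Midpoints: P̄ = 15.50, Q̄ = 594.0.
ε = (ΔQ/ΔP)(P̄/Q̄) = (-140/1)(15.50/594.0).

-3.65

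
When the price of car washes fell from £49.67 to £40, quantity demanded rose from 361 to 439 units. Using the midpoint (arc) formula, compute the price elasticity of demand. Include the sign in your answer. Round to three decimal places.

-0.904

ΔQ = 439 − 361 = 78; ΔP = 40 − 49.67 = -9.67.
Midpoints: P̄ = 44.84, Q̄ = 400.0.
ε = (ΔQ/ΔP)(P̄/Q̄) = (78/-9.67)(44.84/400.0).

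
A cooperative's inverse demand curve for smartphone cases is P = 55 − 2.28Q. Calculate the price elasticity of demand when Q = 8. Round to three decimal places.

-2.015

At Q = 8, P = 55 − 2.28(8) = 36.76.
dP/dQ = −2.28, so dQ/dP = 1/(−2.28) = -0.439.
ε = (dQ/dP)(P/Q) = (-0.439)(36.76/8).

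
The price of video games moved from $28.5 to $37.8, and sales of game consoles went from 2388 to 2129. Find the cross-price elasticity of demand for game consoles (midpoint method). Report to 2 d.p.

-0.41

ΔQ_x = 2129 − 2388 = -259; ΔP_y = 37.8 − 28.5 = 9.3.
Midpoints: P̄_y = 33.15, Q̄_x = 2258.5.
ε_xy = (ΔQ_x/ΔP_y)(P̄_y/Q̄_x) = (-259/9.3)(33.15/2258.5).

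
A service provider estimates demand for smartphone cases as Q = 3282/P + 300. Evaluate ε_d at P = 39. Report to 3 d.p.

-0.219

At P = 39, Q = 384.154.
dQ/dP = −3282/P² = -2.158.
ε = (dQ/dP)(P/Q) = (-2.158)(39/384.154).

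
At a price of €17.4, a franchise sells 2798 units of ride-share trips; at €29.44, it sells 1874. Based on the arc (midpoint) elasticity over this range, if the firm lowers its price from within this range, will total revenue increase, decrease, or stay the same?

decrease

Arc ε = (-924/12.04)(23.42/2336.0) ≈ -0.769.
|ε| = 0.77 < 1, so demand is inelastic. A price cut therefore reduces total revenue.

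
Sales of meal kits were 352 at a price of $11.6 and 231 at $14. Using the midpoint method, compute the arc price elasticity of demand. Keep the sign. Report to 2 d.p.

ΔQ = 231 − 352 = -121; ΔP = 14 − 11.6 = 2.4.
Midpoints: P̄ = 12.80, Q̄ = 291.5.
ε = (ΔQ/ΔP)(P̄/Q̄) = (-121/2.4)(12.80/291.5).

-2.21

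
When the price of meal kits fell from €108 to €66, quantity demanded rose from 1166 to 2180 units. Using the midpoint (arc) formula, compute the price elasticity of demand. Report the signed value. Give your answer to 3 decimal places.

-1.255

ΔQ = 2180 − 1166 = 1014; ΔP = 66 − 108 = -42.
Midpoints: P̄ = 87.00, Q̄ = 1673.0.
ε = (ΔQ/ΔP)(P̄/Q̄) = (1014/-42)(87.00/1673.0).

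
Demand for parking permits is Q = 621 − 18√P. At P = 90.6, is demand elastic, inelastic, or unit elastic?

inelastic

Q = 449.669, dQ/dP = -0.946.
ε = (dQ/dP)(P/Q) ≈ -0.191.
|ε| = 0.19 < 1.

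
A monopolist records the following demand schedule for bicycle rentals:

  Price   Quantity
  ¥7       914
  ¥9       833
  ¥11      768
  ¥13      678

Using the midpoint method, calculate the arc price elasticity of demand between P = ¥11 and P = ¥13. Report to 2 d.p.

-0.75

At P = 11, Q = 768; at P = 13, Q = 678.
ΔQ = -90, ΔP = 2. Midpoints: P̄ = 12.00, Q̄ = 723.0.
ε = (ΔQ/ΔP)(P̄/Q̄) = (-90/2)(12.00/723.0).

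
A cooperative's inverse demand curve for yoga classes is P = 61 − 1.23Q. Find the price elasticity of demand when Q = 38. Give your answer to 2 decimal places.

At Q = 38, P = 61 − 1.23(38) = 14.26.
dP/dQ = −1.23, so dQ/dP = 1/(−1.23) = -0.813.
ε = (dQ/dP)(P/Q) = (-0.813)(14.26/38).

-0.31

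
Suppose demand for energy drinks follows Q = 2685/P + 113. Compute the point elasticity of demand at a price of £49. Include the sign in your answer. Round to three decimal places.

At P = 49, Q = 167.796.
dQ/dP = −2685/P² = -1.118.
ε = (dQ/dP)(P/Q) = (-1.118)(49/167.796).

-0.327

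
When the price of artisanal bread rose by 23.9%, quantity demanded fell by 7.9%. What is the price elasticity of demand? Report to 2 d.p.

-0.33

ε = %ΔQ / %ΔP = (-7.9)/(23.9) = -0.331.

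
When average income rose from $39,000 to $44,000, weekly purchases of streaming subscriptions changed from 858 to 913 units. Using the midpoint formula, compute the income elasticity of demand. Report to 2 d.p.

0.52

ΔQ = 55, ΔI = 5000. Midpoints: Ī = 41,500, Q̄ = 885.5.
ε_I = (ΔQ/ΔI)(Ī/Q̄) = (55/5000)(41500/885.5).
ε_I > 0, so the good is normal.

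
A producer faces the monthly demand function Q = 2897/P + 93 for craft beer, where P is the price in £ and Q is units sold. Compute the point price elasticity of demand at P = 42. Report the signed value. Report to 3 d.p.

-0.426

At P = 42, Q = 161.976.
dQ/dP = −2897/P² = -1.642.
ε = (dQ/dP)(P/Q) = (-1.642)(42/161.976).
|ε| < 1, so demand is inelastic at this price.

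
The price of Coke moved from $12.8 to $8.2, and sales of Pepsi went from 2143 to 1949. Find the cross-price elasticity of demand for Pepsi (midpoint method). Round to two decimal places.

0.22

ΔQ_x = 1949 − 2143 = -194; ΔP_y = 8.2 − 12.8 = -4.6.
Midpoints: P̄_y = 10.50, Q̄_x = 2046.0.
ε_xy = (ΔQ_x/ΔP_y)(P̄_y/Q̄_x) = (-194/-4.6)(10.50/2046.0).
ε_xy > 0, so the goods are substitutes.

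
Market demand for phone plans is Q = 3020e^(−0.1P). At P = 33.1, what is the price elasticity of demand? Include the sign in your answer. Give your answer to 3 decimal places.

-3.310

At P = 33.1, Q = 110.279.
dQ/dP = −0.1·3020e^(−0.1P) = −0.1Q = -11.028.
ε = (dQ/dP)(P/Q) = (-11.028)(33.1/110.279).
|ε| > 1, so demand is elastic at this price.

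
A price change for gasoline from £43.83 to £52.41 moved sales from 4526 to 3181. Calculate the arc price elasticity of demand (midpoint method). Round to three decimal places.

-1.958

ΔQ = 3181 − 4526 = -1345; ΔP = 52.41 − 43.83 = 8.58.
Midpoints: P̄ = 48.12, Q̄ = 3853.5.
ε = (ΔQ/ΔP)(P̄/Q̄) = (-1345/8.58)(48.12/3853.5).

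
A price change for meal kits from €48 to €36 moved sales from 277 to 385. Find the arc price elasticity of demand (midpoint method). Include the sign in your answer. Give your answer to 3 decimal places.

-1.142

ΔQ = 385 − 277 = 108; ΔP = 36 − 48 = -12.
Midpoints: P̄ = 42.00, Q̄ = 331.0.
ε = (ΔQ/ΔP)(P̄/Q̄) = (108/-12)(42.00/331.0).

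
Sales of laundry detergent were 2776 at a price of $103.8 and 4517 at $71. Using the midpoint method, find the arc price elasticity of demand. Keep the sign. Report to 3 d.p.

-1.272

ΔQ = 4517 − 2776 = 1741; ΔP = 71 − 103.8 = -32.8.
Midpoints: P̄ = 87.40, Q̄ = 3646.5.
ε = (ΔQ/ΔP)(P̄/Q̄) = (1741/-32.8)(87.40/3646.5).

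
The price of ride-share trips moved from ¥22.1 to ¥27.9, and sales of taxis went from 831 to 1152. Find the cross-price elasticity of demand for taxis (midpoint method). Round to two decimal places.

1.40

ΔQ_x = 1152 − 831 = 321; ΔP_y = 27.9 − 22.1 = 5.8.
Midpoints: P̄_y = 25.00, Q̄_x = 991.5.
ε_xy = (ΔQ_x/ΔP_y)(P̄_y/Q̄_x) = (321/5.8)(25.00/991.5).
ε_xy > 0, so the goods are substitutes.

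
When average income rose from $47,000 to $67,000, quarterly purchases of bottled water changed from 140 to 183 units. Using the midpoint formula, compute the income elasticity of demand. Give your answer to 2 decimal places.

0.76

ΔQ = 43, ΔI = 20000. Midpoints: Ī = 57,000, Q̄ = 161.5.
ε_I = (ΔQ/ΔI)(Ī/Q̄) = (43/20000)(57000/161.5).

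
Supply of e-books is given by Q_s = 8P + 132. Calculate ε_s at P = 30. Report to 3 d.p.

0.645

At P = 30, Q_s = 372.
dQ_s/dP = 8.
ε_s = (dQ_s/dP)(P/Q_s) = (8)(30/372).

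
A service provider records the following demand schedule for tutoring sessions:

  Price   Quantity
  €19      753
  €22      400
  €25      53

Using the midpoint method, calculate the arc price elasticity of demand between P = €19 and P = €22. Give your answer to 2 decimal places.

At P = 19, Q = 753; at P = 22, Q = 400.
ΔQ = -353, ΔP = 3. Midpoints: P̄ = 20.50, Q̄ = 576.5.
ε = (ΔQ/ΔP)(P̄/Q̄) = (-353/3)(20.50/576.5).

-4.18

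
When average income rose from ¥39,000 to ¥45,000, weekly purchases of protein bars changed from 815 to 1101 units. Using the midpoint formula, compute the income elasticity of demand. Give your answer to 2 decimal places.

ΔQ = 286, ΔI = 6000. Midpoints: Ī = 42,000, Q̄ = 958.0.
ε_I = (ΔQ/ΔI)(Ī/Q̄) = (286/6000)(42000/958.0).

2.09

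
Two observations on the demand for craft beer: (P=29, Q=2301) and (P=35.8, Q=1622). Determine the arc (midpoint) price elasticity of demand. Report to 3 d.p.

-1.649

ΔQ = 1622 − 2301 = -679; ΔP = 35.8 − 29 = 6.8.
Midpoints: P̄ = 32.40, Q̄ = 1961.5.
ε = (ΔQ/ΔP)(P̄/Q̄) = (-679/6.8)(32.40/1961.5).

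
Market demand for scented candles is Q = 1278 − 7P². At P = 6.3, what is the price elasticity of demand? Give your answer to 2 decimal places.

-0.56

At P = 6.3, Q = 1000.170.
dQ/dP = −14P = -88.200.
ε = (dQ/dP)(P/Q) = (-88.200)(6.3/1000.170).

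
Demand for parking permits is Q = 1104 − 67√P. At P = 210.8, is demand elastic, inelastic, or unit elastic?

Q = 131.230, dQ/dP = -2.307.
ε = (dQ/dP)(P/Q) ≈ -3.706.
|ε| = 3.71 > 1.

elastic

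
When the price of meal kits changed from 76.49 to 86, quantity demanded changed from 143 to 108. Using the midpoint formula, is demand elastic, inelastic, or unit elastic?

Arc ε ≈ -2.383.
|ε| = 2.38 > 1.

elastic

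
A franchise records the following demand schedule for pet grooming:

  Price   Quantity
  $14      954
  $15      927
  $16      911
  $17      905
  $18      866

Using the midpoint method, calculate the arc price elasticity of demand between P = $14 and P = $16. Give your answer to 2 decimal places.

At P = 14, Q = 954; at P = 16, Q = 911.
ΔQ = -43, ΔP = 2. Midpoints: P̄ = 15.00, Q̄ = 932.5.
ε = (ΔQ/ΔP)(P̄/Q̄) = (-43/2)(15.00/932.5).

-0.35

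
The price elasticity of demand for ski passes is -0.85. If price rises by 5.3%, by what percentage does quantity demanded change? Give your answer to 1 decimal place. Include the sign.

%ΔQ ≈ ε × %ΔP = (-0.85)(5.3%) = -4.50%.

-4.5%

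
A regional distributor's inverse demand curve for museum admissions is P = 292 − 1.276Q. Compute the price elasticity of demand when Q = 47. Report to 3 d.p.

-3.869

At Q = 47, P = 292 − 1.276(47) = 232.03.
dP/dQ = −1.276, so dQ/dP = 1/(−1.276) = -0.784.
ε = (dQ/dP)(P/Q) = (-0.784)(232.03/47).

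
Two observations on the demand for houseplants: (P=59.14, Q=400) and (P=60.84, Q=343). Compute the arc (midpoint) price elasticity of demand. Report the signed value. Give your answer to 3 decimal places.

ΔQ = 343 − 400 = -57; ΔP = 60.84 − 59.14 = 1.7.
Midpoints: P̄ = 59.99, Q̄ = 371.5.
ε = (ΔQ/ΔP)(P̄/Q̄) = (-57/1.7)(59.99/371.5).

-5.414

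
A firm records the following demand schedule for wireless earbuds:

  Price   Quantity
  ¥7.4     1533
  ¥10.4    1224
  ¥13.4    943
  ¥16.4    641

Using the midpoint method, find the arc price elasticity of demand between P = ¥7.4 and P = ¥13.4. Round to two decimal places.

At P = 7.4, Q = 1533; at P = 13.4, Q = 943.
ΔQ = -590, ΔP = 6.0. Midpoints: P̄ = 10.40, Q̄ = 1238.0.
ε = (ΔQ/ΔP)(P̄/Q̄) = (-590/6.0)(10.40/1238.0).

-0.83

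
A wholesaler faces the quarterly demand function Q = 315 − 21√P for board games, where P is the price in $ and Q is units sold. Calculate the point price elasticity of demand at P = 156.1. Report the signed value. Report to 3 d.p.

-2.493

At P = 156.1, Q = 52.626.
dQ/dP = −21/(2√P) = -0.840.
ε = (dQ/dP)(P/Q) = (-0.840)(156.1/52.626).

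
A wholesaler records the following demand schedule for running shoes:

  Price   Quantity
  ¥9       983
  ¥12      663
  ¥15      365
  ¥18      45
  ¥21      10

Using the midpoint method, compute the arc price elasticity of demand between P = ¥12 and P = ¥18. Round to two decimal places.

-4.36

At P = 12, Q = 663; at P = 18, Q = 45.
ΔQ = -618, ΔP = 6. Midpoints: P̄ = 15.00, Q̄ = 354.0.
ε = (ΔQ/ΔP)(P̄/Q̄) = (-618/6)(15.00/354.0).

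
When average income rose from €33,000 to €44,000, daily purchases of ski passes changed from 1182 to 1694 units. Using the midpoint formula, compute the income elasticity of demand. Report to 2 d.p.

ΔQ = 512, ΔI = 11000. Midpoints: Ī = 38,500, Q̄ = 1438.0.
ε_I = (ΔQ/ΔI)(Ī/Q̄) = (512/11000)(38500/1438.0).
ε_I > 0, so the good is normal.

1.25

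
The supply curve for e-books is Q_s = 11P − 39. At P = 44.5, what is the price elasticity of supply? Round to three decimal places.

1.087

At P = 44.5, Q_s = 450.50.
dQ_s/dP = 11.
ε_s = (dQ_s/dP)(P/Q_s) = (11)(44.5/450.50).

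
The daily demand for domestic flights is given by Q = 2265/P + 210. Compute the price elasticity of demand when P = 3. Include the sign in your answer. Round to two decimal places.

-0.78

At P = 3, Q = 965.
dQ/dP = −2265/P² = -251.667.
ε = (dQ/dP)(P/Q) = (-251.667)(3/965).
|ε| < 1, so demand is inelastic at this price.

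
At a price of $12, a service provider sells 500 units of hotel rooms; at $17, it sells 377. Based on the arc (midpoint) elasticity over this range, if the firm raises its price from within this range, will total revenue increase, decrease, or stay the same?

increase

Arc ε = (-123/5)(14.50/438.5) ≈ -0.813.
|ε| = 0.81 < 1, so demand is inelastic. A price rise therefore raises total revenue.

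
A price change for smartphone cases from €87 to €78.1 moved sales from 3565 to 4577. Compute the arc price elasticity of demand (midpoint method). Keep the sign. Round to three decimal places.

-2.306

ΔQ = 4577 − 3565 = 1012; ΔP = 78.1 − 87 = -8.9.
Midpoints: P̄ = 82.55, Q̄ = 4071.0.
ε = (ΔQ/ΔP)(P̄/Q̄) = (1012/-8.9)(82.55/4071.0).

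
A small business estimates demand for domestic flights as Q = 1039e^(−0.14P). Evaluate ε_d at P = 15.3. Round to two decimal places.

At P = 15.3, Q = 121.999.
dQ/dP = −0.14·1039e^(−0.14P) = −0.14Q = -17.080.
ε = (dQ/dP)(P/Q) = (-17.080)(15.3/121.999).
|ε| > 1, so demand is elastic at this price.

-2.14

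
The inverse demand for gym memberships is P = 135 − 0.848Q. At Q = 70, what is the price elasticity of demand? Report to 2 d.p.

At Q = 70, P = 135 − 0.848(70) = 75.64.
dP/dQ = −0.848, so dQ/dP = 1/(−0.848) = -1.179.
ε = (dQ/dP)(P/Q) = (-1.179)(75.64/70).

-1.27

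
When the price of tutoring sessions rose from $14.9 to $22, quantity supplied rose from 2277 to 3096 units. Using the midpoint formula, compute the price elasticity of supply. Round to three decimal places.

0.792

ΔQ = 3096 − 2277 = 819; ΔP = 22 − 14.9 = 7.1.
Midpoints: P̄ = 18.45, Q̄ = 2686.5.
ε_s = (ΔQ/ΔP)(P̄/Q̄) = (819/7.1)(18.45/2686.5).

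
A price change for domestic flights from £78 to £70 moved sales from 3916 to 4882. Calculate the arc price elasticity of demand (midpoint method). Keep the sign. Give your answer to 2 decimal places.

-2.03

ΔQ = 4882 − 3916 = 966; ΔP = 70 − 78 = -8.
Midpoints: P̄ = 74.00, Q̄ = 4399.0.
ε = (ΔQ/ΔP)(P̄/Q̄) = (966/-8)(74.00/4399.0).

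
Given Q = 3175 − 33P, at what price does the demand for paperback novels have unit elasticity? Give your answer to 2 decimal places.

For linear demand Q = a − bP, ε = −bP/(a − bP). |ε| = 1 when bP = a − bP, i.e. P = a/(2b).
P = 3175/(2·33) = 3175/66 = 48.1061.

48.11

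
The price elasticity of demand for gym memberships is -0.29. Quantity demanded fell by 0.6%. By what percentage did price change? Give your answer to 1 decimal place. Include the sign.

%ΔP ≈ %ΔQ / ε = (-0.6%)/(-0.29) = 2.07%.

2.1%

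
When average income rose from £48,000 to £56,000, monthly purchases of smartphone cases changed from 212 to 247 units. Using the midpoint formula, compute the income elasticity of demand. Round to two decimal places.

ΔQ = 35, ΔI = 8000. Midpoints: Ī = 52,000, Q̄ = 229.5.
ε_I = (ΔQ/ΔI)(Ī/Q̄) = (35/8000)(52000/229.5).
ε_I > 0, so the good is normal.

0.99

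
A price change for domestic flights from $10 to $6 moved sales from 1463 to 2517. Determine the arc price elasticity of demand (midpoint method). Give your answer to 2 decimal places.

ΔQ = 2517 − 1463 = 1054; ΔP = 6 − 10 = -4.
Midpoints: P̄ = 8.00, Q̄ = 1990.0.
ε = (ΔQ/ΔP)(P̄/Q̄) = (1054/-4)(8.00/1990.0).

-1.06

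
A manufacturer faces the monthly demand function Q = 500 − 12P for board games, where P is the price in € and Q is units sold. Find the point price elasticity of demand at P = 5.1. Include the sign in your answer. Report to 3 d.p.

At P = 5.1, Q = 438.800.
dQ/dP = −12.
ε = (dQ/dP)(P/Q) = (-12)(5.1/438.800).
|ε| < 1, so demand is inelastic at this price.

-0.139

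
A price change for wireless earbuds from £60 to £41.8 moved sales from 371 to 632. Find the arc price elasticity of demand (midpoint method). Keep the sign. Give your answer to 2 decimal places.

ΔQ = 632 − 371 = 261; ΔP = 41.8 − 60 = -18.2.
Midpoints: P̄ = 50.90, Q̄ = 501.5.
ε = (ΔQ/ΔP)(P̄/Q̄) = (261/-18.2)(50.90/501.5).

-1.46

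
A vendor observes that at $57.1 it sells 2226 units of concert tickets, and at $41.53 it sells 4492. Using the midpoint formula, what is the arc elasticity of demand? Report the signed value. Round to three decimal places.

ΔQ = 4492 − 2226 = 2266; ΔP = 41.53 − 57.1 = -15.57.
Midpoints: P̄ = 49.31, Q̄ = 3359.0.
ε = (ΔQ/ΔP)(P̄/Q̄) = (2266/-15.57)(49.31/3359.0).

-2.137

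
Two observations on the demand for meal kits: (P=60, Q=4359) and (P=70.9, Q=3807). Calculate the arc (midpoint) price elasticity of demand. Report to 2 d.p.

ΔQ = 3807 − 4359 = -552; ΔP = 70.9 − 60 = 10.9.
Midpoints: P̄ = 65.45, Q̄ = 4083.0.
ε = (ΔQ/ΔP)(P̄/Q̄) = (-552/10.9)(65.45/4083.0).

-0.81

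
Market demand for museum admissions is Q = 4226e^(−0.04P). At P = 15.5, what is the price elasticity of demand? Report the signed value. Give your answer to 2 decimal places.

At P = 15.5, Q = 2273.353.
dQ/dP = −0.04·4226e^(−0.04P) = −0.04Q = -90.934.
ε = (dQ/dP)(P/Q) = (-90.934)(15.5/2273.353).
|ε| < 1, so demand is inelastic at this price.

-0.62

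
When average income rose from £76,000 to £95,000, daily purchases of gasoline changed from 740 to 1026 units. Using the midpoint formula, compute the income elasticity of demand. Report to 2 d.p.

1.46

ΔQ = 286, ΔI = 19000. Midpoints: Ī = 85,500, Q̄ = 883.0.
ε_I = (ΔQ/ΔI)(Ī/Q̄) = (286/19000)(85500/883.0).
ε_I > 0, so the good is normal.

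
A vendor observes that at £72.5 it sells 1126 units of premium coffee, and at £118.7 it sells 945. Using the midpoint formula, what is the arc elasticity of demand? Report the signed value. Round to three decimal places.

ΔQ = 945 − 1126 = -181; ΔP = 118.7 − 72.5 = 46.2.
Midpoints: P̄ = 95.60, Q̄ = 1035.5.
ε = (ΔQ/ΔP)(P̄/Q̄) = (-181/46.2)(95.60/1035.5).

-0.362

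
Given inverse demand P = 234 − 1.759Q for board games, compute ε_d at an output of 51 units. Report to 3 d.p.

-1.608

At Q = 51, P = 234 − 1.759(51) = 144.29.
dP/dQ = −1.759, so dQ/dP = 1/(−1.759) = -0.569.
ε = (dQ/dP)(P/Q) = (-0.569)(144.29/51).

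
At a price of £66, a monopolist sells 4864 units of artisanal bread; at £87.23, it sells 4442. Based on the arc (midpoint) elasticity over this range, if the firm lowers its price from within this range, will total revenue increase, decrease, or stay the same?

decrease

Arc ε = (-422/21.23)(76.62/4653.0) ≈ -0.327.
|ε| = 0.33 < 1, so demand is inelastic. A price cut therefore reduces total revenue.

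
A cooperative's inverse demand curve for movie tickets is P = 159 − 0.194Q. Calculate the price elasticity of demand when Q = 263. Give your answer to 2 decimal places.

-2.12

At Q = 263, P = 159 − 0.194(263) = 107.98.
dP/dQ = −0.194, so dQ/dP = 1/(−0.194) = -5.155.
ε = (dQ/dP)(P/Q) = (-5.155)(107.98/263).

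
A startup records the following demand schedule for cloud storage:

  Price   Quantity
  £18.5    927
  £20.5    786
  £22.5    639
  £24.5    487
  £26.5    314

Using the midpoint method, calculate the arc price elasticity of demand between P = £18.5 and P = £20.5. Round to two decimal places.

At P = 18.5, Q = 927; at P = 20.5, Q = 786.
ΔQ = -141, ΔP = 2.0. Midpoints: P̄ = 19.50, Q̄ = 856.5.
ε = (ΔQ/ΔP)(P̄/Q̄) = (-141/2.0)(19.50/856.5).

-1.61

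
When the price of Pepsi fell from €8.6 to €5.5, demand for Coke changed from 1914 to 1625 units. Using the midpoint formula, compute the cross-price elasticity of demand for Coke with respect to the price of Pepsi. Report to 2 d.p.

0.37

ΔQ_x = 1625 − 1914 = -289; ΔP_y = 5.5 − 8.6 = -3.1.
Midpoints: P̄_y = 7.05, Q̄_x = 1769.5.
ε_xy = (ΔQ_x/ΔP_y)(P̄_y/Q̄_x) = (-289/-3.1)(7.05/1769.5).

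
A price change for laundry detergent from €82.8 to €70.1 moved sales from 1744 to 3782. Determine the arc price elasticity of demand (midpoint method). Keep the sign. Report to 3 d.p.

ΔQ = 3782 − 1744 = 2038; ΔP = 70.1 − 82.8 = -12.7.
Midpoints: P̄ = 76.45, Q̄ = 2763.0.
ε = (ΔQ/ΔP)(P̄/Q̄) = (2038/-12.7)(76.45/2763.0).

-4.440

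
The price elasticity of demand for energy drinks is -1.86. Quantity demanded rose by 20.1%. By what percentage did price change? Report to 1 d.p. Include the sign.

-10.8%

%ΔP ≈ %ΔQ / ε = (20.1%)/(-1.86) = -10.81%.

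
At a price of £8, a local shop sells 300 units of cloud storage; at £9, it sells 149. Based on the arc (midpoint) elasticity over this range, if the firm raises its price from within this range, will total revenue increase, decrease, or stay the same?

Arc ε = (-151/1)(8.50/224.5) ≈ -5.717.
|ε| = 5.72 > 1, so demand is elastic. A price rise therefore reduces total revenue.

decrease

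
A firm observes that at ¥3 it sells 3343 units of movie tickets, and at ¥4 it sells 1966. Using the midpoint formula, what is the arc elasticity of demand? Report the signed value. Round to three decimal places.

ΔQ = 1966 − 3343 = -1377; ΔP = 4 − 3 = 1.
Midpoints: P̄ = 3.50, Q̄ = 2654.5.
ε = (ΔQ/ΔP)(P̄/Q̄) = (-1377/1)(3.50/2654.5).

-1.816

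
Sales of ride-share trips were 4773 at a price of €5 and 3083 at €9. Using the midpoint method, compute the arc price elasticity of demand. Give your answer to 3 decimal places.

ΔQ = 3083 − 4773 = -1690; ΔP = 9 − 5 = 4.
Midpoints: P̄ = 7.00, Q̄ = 3928.0.
ε = (ΔQ/ΔP)(P̄/Q̄) = (-1690/4)(7.00/3928.0).

-0.753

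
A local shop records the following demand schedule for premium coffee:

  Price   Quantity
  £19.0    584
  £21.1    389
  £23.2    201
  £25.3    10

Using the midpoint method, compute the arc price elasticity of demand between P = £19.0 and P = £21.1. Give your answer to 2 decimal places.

At P = 19.0, Q = 584; at P = 21.1, Q = 389.
ΔQ = -195, ΔP = 2.1. Midpoints: P̄ = 20.05, Q̄ = 486.5.
ε = (ΔQ/ΔP)(P̄/Q̄) = (-195/2.1)(20.05/486.5).

-3.83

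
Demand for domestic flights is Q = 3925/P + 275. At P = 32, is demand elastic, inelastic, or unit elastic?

Q = 397.656, dQ/dP = -3.833.
ε = (dQ/dP)(P/Q) ≈ -0.308.
|ε| = 0.31 < 1.

inelastic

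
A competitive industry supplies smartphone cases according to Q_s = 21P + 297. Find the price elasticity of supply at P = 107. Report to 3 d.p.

0.883

At P = 107, Q_s = 2544.
dQ_s/dP = 21.
ε_s = (dQ_s/dP)(P/Q_s) = (21)(107/2544).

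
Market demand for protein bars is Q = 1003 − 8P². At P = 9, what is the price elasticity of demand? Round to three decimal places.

At P = 9, Q = 355.
dQ/dP = −16P = -144.
ε = (dQ/dP)(P/Q) = (-144)(9/355).

-3.651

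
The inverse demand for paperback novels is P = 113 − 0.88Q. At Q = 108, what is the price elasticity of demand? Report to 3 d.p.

-0.189

At Q = 108, P = 113 − 0.88(108) = 17.96.
dP/dQ = −0.88, so dQ/dP = 1/(−0.88) = -1.136.
ε = (dQ/dP)(P/Q) = (-1.136)(17.96/108).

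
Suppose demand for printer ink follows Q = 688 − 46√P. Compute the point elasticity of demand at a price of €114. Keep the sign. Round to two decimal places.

At P = 114, Q = 196.854.
dQ/dP = −46/(2√P) = -2.154.
ε = (dQ/dP)(P/Q) = (-2.154)(114/196.854).
|ε| > 1, so demand is elastic at this price.

-1.25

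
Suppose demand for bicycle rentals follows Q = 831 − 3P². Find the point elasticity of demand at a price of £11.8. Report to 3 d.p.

-2.021

At P = 11.8, Q = 413.280.
dQ/dP = −6P = -70.800.
ε = (dQ/dP)(P/Q) = (-70.800)(11.8/413.280).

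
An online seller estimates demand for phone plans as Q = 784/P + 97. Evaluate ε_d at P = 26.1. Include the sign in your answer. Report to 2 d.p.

At P = 26.1, Q = 127.038.
dQ/dP = −784/P² = -1.151.
ε = (dQ/dP)(P/Q) = (-1.151)(26.1/127.038).

-0.24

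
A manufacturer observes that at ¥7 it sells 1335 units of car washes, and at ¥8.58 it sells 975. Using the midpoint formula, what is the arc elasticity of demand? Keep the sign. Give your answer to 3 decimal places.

ΔQ = 975 − 1335 = -360; ΔP = 8.58 − 7 = 1.58.
Midpoints: P̄ = 7.79, Q̄ = 1155.0.
ε = (ΔQ/ΔP)(P̄/Q̄) = (-360/1.58)(7.79/1155.0).

-1.537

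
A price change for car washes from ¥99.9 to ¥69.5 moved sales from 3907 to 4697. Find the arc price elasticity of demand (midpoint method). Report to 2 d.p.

ΔQ = 4697 − 3907 = 790; ΔP = 69.5 − 99.9 = -30.4.
Midpoints: P̄ = 84.70, Q̄ = 4302.0.
ε = (ΔQ/ΔP)(P̄/Q̄) = (790/-30.4)(84.70/4302.0).

-0.51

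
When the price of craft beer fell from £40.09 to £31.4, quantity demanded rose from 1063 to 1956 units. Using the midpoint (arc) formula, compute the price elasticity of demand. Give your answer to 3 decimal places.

ΔQ = 1956 − 1063 = 893; ΔP = 31.4 − 40.09 = -8.69.
Midpoints: P̄ = 35.75, Q̄ = 1509.5.
ε = (ΔQ/ΔP)(P̄/Q̄) = (893/-8.69)(35.75/1509.5).

-2.433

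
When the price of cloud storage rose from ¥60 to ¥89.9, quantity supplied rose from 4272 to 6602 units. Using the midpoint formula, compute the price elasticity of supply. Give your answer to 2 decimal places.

1.07

ΔQ = 6602 − 4272 = 2330; ΔP = 89.9 − 60 = 29.9.
Midpoints: P̄ = 74.95, Q̄ = 5437.0.
ε_s = (ΔQ/ΔP)(P̄/Q̄) = (2330/29.9)(74.95/5437.0).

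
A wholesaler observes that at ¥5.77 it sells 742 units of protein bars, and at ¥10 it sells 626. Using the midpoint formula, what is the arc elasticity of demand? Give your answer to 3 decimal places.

ΔQ = 626 − 742 = -116; ΔP = 10 − 5.77 = 4.23.
Midpoints: P̄ = 7.88, Q̄ = 684.0.
ε = (ΔQ/ΔP)(P̄/Q̄) = (-116/4.23)(7.88/684.0).

-0.316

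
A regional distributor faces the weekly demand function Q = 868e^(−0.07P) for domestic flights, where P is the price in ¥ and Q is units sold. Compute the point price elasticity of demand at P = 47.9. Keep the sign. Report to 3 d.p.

-3.353

At P = 47.9, Q = 30.362.
dQ/dP = −0.07·868e^(−0.07P) = −0.07Q = -2.125.
ε = (dQ/dP)(P/Q) = (-2.125)(47.9/30.362).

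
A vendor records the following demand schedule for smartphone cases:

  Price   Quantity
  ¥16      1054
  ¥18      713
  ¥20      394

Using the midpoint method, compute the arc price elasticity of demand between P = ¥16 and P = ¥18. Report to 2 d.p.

-3.28

At P = 16, Q = 1054; at P = 18, Q = 713.
ΔQ = -341, ΔP = 2. Midpoints: P̄ = 17.00, Q̄ = 883.5.
ε = (ΔQ/ΔP)(P̄/Q̄) = (-341/2)(17.00/883.5).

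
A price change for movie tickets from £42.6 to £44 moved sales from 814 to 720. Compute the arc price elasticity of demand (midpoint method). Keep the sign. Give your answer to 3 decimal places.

ΔQ = 720 − 814 = -94; ΔP = 44 − 42.6 = 1.4.
Midpoints: P̄ = 43.30, Q̄ = 767.0.
ε = (ΔQ/ΔP)(P̄/Q̄) = (-94/1.4)(43.30/767.0).

-3.790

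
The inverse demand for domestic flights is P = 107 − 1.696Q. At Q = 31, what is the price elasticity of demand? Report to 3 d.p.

At Q = 31, P = 107 − 1.696(31) = 54.42.
dP/dQ = −1.696, so dQ/dP = 1/(−1.696) = -0.590.
ε = (dQ/dP)(P/Q) = (-0.590)(54.42/31).

-1.035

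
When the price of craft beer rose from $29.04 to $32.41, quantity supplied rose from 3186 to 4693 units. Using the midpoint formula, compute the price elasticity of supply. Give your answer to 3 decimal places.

3.488

ΔQ = 4693 − 3186 = 1507; ΔP = 32.41 − 29.04 = 3.37.
Midpoints: P̄ = 30.72, Q̄ = 3939.5.
ε_s = (ΔQ/ΔP)(P̄/Q̄) = (1507/3.37)(30.72/3939.5).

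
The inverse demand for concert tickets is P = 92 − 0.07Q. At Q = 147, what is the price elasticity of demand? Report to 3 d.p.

-7.941

At Q = 147, P = 92 − 0.07(147) = 81.71.
dP/dQ = −0.07, so dQ/dP = 1/(−0.07) = -14.286.
ε = (dQ/dP)(P/Q) = (-14.286)(81.71/147).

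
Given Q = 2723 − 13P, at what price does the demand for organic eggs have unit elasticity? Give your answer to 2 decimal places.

For linear demand Q = a − bP, ε = −bP/(a − bP). |ε| = 1 when bP = a − bP, i.e. P = a/(2b).
P = 2723/(2·13) = 2723/26 = 104.7308.

104.73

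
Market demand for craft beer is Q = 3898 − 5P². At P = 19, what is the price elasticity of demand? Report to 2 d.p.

-1.72

At P = 19, Q = 2093.
dQ/dP = −10P = -190.
ε = (dQ/dP)(P/Q) = (-190)(19/2093).
|ε| > 1, so demand is elastic at this price.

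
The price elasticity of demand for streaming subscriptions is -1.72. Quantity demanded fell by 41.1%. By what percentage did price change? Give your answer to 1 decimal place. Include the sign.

%ΔP ≈ %ΔQ / ε = (-41.1%)/(-1.72) = 23.90%.

23.9%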